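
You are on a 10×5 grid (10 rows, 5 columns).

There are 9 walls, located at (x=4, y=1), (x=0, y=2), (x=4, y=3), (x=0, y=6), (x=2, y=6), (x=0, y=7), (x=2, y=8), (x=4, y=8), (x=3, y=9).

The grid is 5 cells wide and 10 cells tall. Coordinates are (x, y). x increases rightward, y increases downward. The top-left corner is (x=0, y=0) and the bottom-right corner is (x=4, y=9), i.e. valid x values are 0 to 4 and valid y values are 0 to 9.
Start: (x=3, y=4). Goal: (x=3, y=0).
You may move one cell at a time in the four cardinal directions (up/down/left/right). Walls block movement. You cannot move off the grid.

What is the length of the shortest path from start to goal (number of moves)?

Answer: Shortest path length: 4

Derivation:
BFS from (x=3, y=4) until reaching (x=3, y=0):
  Distance 0: (x=3, y=4)
  Distance 1: (x=3, y=3), (x=2, y=4), (x=4, y=4), (x=3, y=5)
  Distance 2: (x=3, y=2), (x=2, y=3), (x=1, y=4), (x=2, y=5), (x=4, y=5), (x=3, y=6)
  Distance 3: (x=3, y=1), (x=2, y=2), (x=4, y=2), (x=1, y=3), (x=0, y=4), (x=1, y=5), (x=4, y=6), (x=3, y=7)
  Distance 4: (x=3, y=0), (x=2, y=1), (x=1, y=2), (x=0, y=3), (x=0, y=5), (x=1, y=6), (x=2, y=7), (x=4, y=7), (x=3, y=8)  <- goal reached here
One shortest path (4 moves): (x=3, y=4) -> (x=3, y=3) -> (x=3, y=2) -> (x=3, y=1) -> (x=3, y=0)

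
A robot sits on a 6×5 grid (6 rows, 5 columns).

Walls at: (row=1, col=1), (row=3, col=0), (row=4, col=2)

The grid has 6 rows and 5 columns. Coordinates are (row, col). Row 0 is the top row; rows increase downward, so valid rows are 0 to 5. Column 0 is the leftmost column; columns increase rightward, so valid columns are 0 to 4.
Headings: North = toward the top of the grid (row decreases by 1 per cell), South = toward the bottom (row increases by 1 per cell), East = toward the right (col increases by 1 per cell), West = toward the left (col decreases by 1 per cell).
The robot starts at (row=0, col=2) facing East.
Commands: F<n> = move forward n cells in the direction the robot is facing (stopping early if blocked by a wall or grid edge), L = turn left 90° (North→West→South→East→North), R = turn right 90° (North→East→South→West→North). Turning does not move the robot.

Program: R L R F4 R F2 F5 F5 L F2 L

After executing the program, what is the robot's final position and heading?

Start: (row=0, col=2), facing East
  R: turn right, now facing South
  L: turn left, now facing East
  R: turn right, now facing South
  F4: move forward 3/4 (blocked), now at (row=3, col=2)
  R: turn right, now facing West
  F2: move forward 1/2 (blocked), now at (row=3, col=1)
  F5: move forward 0/5 (blocked), now at (row=3, col=1)
  F5: move forward 0/5 (blocked), now at (row=3, col=1)
  L: turn left, now facing South
  F2: move forward 2, now at (row=5, col=1)
  L: turn left, now facing East
Final: (row=5, col=1), facing East

Answer: Final position: (row=5, col=1), facing East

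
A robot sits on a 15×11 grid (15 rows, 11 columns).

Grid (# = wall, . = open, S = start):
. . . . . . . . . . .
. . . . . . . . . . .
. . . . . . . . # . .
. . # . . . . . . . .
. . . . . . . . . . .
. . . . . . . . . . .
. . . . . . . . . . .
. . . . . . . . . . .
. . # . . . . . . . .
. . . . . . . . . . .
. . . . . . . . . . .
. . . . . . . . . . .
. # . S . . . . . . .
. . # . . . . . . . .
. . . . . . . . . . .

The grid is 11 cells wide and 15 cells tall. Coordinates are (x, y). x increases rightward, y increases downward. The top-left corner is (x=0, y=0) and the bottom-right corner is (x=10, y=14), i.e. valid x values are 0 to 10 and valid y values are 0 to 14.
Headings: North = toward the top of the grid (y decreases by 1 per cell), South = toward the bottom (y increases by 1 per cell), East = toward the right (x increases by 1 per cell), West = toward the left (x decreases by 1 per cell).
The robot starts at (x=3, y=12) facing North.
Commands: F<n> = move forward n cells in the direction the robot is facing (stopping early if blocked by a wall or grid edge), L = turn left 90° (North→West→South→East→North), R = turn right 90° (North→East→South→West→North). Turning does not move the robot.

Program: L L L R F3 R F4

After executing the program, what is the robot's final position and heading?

Answer: Final position: (x=0, y=14), facing West

Derivation:
Start: (x=3, y=12), facing North
  L: turn left, now facing West
  L: turn left, now facing South
  L: turn left, now facing East
  R: turn right, now facing South
  F3: move forward 2/3 (blocked), now at (x=3, y=14)
  R: turn right, now facing West
  F4: move forward 3/4 (blocked), now at (x=0, y=14)
Final: (x=0, y=14), facing West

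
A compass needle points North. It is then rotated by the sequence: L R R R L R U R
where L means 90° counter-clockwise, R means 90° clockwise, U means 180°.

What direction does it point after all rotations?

Start: North
  L (left (90° counter-clockwise)) -> West
  R (right (90° clockwise)) -> North
  R (right (90° clockwise)) -> East
  R (right (90° clockwise)) -> South
  L (left (90° counter-clockwise)) -> East
  R (right (90° clockwise)) -> South
  U (U-turn (180°)) -> North
  R (right (90° clockwise)) -> East
Final: East

Answer: Final heading: East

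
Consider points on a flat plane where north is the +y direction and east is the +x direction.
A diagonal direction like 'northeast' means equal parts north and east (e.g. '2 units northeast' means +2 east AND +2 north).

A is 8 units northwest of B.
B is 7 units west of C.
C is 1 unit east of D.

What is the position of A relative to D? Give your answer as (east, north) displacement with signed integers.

Place D at the origin (east=0, north=0).
  C is 1 unit east of D: delta (east=+1, north=+0); C at (east=1, north=0).
  B is 7 units west of C: delta (east=-7, north=+0); B at (east=-6, north=0).
  A is 8 units northwest of B: delta (east=-8, north=+8); A at (east=-14, north=8).
Therefore A relative to D: (east=-14, north=8).

Answer: A is at (east=-14, north=8) relative to D.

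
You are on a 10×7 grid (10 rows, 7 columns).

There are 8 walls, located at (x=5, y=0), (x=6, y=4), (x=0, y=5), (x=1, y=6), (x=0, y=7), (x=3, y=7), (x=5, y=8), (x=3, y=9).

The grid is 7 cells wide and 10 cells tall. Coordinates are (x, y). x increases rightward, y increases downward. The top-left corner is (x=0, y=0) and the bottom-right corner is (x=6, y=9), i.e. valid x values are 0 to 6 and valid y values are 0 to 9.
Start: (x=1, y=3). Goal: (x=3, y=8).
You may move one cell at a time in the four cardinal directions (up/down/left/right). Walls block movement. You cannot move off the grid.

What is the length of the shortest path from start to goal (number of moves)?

BFS from (x=1, y=3) until reaching (x=3, y=8):
  Distance 0: (x=1, y=3)
  Distance 1: (x=1, y=2), (x=0, y=3), (x=2, y=3), (x=1, y=4)
  Distance 2: (x=1, y=1), (x=0, y=2), (x=2, y=2), (x=3, y=3), (x=0, y=4), (x=2, y=4), (x=1, y=5)
  Distance 3: (x=1, y=0), (x=0, y=1), (x=2, y=1), (x=3, y=2), (x=4, y=3), (x=3, y=4), (x=2, y=5)
  Distance 4: (x=0, y=0), (x=2, y=0), (x=3, y=1), (x=4, y=2), (x=5, y=3), (x=4, y=4), (x=3, y=5), (x=2, y=6)
  Distance 5: (x=3, y=0), (x=4, y=1), (x=5, y=2), (x=6, y=3), (x=5, y=4), (x=4, y=5), (x=3, y=6), (x=2, y=7)
  Distance 6: (x=4, y=0), (x=5, y=1), (x=6, y=2), (x=5, y=5), (x=4, y=6), (x=1, y=7), (x=2, y=8)
  Distance 7: (x=6, y=1), (x=6, y=5), (x=5, y=6), (x=4, y=7), (x=1, y=8), (x=3, y=8), (x=2, y=9)  <- goal reached here
One shortest path (7 moves): (x=1, y=3) -> (x=2, y=3) -> (x=2, y=4) -> (x=2, y=5) -> (x=2, y=6) -> (x=2, y=7) -> (x=2, y=8) -> (x=3, y=8)

Answer: Shortest path length: 7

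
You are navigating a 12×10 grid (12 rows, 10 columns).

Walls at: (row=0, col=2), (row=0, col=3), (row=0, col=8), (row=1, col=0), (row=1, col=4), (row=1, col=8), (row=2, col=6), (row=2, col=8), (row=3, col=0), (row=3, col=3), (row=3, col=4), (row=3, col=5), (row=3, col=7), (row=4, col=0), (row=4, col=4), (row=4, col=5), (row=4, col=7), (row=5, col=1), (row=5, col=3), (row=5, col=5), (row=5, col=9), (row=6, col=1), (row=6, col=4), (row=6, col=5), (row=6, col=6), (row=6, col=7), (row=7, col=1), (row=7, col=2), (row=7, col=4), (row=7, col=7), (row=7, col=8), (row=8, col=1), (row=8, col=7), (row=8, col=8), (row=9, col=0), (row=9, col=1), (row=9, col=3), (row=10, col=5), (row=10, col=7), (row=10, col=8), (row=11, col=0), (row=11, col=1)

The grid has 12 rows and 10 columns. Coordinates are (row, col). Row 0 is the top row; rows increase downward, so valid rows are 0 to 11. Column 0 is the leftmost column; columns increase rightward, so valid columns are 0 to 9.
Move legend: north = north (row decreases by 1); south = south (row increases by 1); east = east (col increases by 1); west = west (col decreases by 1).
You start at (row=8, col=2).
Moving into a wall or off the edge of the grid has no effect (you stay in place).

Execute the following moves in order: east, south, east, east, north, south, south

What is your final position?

Start: (row=8, col=2)
  east (east): (row=8, col=2) -> (row=8, col=3)
  south (south): blocked, stay at (row=8, col=3)
  east (east): (row=8, col=3) -> (row=8, col=4)
  east (east): (row=8, col=4) -> (row=8, col=5)
  north (north): (row=8, col=5) -> (row=7, col=5)
  south (south): (row=7, col=5) -> (row=8, col=5)
  south (south): (row=8, col=5) -> (row=9, col=5)
Final: (row=9, col=5)

Answer: Final position: (row=9, col=5)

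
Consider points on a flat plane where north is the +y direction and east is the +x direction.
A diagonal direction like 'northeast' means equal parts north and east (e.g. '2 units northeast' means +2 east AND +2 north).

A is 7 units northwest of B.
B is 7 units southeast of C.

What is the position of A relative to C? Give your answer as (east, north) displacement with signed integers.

Place C at the origin (east=0, north=0).
  B is 7 units southeast of C: delta (east=+7, north=-7); B at (east=7, north=-7).
  A is 7 units northwest of B: delta (east=-7, north=+7); A at (east=0, north=0).
Therefore A relative to C: (east=0, north=0).

Answer: A is at (east=0, north=0) relative to C.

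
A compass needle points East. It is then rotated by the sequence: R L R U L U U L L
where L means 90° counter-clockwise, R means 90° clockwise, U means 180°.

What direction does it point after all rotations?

Answer: Final heading: East

Derivation:
Start: East
  R (right (90° clockwise)) -> South
  L (left (90° counter-clockwise)) -> East
  R (right (90° clockwise)) -> South
  U (U-turn (180°)) -> North
  L (left (90° counter-clockwise)) -> West
  U (U-turn (180°)) -> East
  U (U-turn (180°)) -> West
  L (left (90° counter-clockwise)) -> South
  L (left (90° counter-clockwise)) -> East
Final: East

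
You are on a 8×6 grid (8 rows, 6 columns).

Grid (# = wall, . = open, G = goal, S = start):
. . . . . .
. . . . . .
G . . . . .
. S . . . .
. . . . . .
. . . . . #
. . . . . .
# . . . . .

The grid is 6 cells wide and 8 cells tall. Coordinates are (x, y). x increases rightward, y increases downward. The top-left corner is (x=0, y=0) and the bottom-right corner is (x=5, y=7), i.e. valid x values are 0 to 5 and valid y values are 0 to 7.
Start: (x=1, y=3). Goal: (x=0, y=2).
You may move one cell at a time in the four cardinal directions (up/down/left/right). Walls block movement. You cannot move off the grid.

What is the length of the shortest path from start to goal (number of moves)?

Answer: Shortest path length: 2

Derivation:
BFS from (x=1, y=3) until reaching (x=0, y=2):
  Distance 0: (x=1, y=3)
  Distance 1: (x=1, y=2), (x=0, y=3), (x=2, y=3), (x=1, y=4)
  Distance 2: (x=1, y=1), (x=0, y=2), (x=2, y=2), (x=3, y=3), (x=0, y=4), (x=2, y=4), (x=1, y=5)  <- goal reached here
One shortest path (2 moves): (x=1, y=3) -> (x=0, y=3) -> (x=0, y=2)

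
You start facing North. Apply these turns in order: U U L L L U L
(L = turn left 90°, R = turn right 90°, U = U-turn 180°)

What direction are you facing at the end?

Answer: Final heading: South

Derivation:
Start: North
  U (U-turn (180°)) -> South
  U (U-turn (180°)) -> North
  L (left (90° counter-clockwise)) -> West
  L (left (90° counter-clockwise)) -> South
  L (left (90° counter-clockwise)) -> East
  U (U-turn (180°)) -> West
  L (left (90° counter-clockwise)) -> South
Final: South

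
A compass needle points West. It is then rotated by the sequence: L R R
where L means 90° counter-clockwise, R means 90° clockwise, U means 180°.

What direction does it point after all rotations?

Answer: Final heading: North

Derivation:
Start: West
  L (left (90° counter-clockwise)) -> South
  R (right (90° clockwise)) -> West
  R (right (90° clockwise)) -> North
Final: North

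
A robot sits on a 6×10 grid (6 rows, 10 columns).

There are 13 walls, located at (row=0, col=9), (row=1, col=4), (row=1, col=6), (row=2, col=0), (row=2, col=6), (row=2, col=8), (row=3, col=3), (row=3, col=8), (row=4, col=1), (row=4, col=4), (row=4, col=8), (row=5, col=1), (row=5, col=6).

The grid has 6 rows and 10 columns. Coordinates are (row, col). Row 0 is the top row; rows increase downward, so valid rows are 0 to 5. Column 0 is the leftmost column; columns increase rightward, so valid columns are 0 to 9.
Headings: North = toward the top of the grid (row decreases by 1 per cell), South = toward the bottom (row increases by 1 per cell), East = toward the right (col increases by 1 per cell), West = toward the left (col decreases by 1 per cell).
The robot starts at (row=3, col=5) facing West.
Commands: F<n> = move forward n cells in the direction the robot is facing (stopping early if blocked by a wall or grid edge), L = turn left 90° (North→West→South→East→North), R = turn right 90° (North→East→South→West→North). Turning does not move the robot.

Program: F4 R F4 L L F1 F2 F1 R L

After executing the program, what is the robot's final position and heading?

Answer: Final position: (row=3, col=4), facing South

Derivation:
Start: (row=3, col=5), facing West
  F4: move forward 1/4 (blocked), now at (row=3, col=4)
  R: turn right, now facing North
  F4: move forward 1/4 (blocked), now at (row=2, col=4)
  L: turn left, now facing West
  L: turn left, now facing South
  F1: move forward 1, now at (row=3, col=4)
  F2: move forward 0/2 (blocked), now at (row=3, col=4)
  F1: move forward 0/1 (blocked), now at (row=3, col=4)
  R: turn right, now facing West
  L: turn left, now facing South
Final: (row=3, col=4), facing South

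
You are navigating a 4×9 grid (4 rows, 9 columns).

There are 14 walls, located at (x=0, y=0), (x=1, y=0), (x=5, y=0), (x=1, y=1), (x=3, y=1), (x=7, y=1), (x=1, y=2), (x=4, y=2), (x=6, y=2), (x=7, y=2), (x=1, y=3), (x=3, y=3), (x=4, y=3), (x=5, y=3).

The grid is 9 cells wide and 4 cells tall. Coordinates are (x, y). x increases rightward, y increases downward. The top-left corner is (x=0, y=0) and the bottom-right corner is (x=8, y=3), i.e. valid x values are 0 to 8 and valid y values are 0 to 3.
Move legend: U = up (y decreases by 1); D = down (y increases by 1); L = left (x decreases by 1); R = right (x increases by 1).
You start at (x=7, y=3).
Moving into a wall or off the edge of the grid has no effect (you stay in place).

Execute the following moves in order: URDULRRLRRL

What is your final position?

Start: (x=7, y=3)
  U (up): blocked, stay at (x=7, y=3)
  R (right): (x=7, y=3) -> (x=8, y=3)
  D (down): blocked, stay at (x=8, y=3)
  U (up): (x=8, y=3) -> (x=8, y=2)
  L (left): blocked, stay at (x=8, y=2)
  R (right): blocked, stay at (x=8, y=2)
  R (right): blocked, stay at (x=8, y=2)
  L (left): blocked, stay at (x=8, y=2)
  R (right): blocked, stay at (x=8, y=2)
  R (right): blocked, stay at (x=8, y=2)
  L (left): blocked, stay at (x=8, y=2)
Final: (x=8, y=2)

Answer: Final position: (x=8, y=2)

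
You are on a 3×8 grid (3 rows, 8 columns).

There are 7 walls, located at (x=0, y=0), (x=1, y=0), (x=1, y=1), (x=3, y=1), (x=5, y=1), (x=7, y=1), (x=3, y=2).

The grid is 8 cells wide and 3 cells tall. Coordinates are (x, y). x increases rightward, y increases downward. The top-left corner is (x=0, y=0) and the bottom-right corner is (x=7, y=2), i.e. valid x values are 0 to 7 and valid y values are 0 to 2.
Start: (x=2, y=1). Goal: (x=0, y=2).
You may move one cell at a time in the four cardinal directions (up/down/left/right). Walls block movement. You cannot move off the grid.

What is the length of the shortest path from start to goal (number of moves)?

Answer: Shortest path length: 3

Derivation:
BFS from (x=2, y=1) until reaching (x=0, y=2):
  Distance 0: (x=2, y=1)
  Distance 1: (x=2, y=0), (x=2, y=2)
  Distance 2: (x=3, y=0), (x=1, y=2)
  Distance 3: (x=4, y=0), (x=0, y=2)  <- goal reached here
One shortest path (3 moves): (x=2, y=1) -> (x=2, y=2) -> (x=1, y=2) -> (x=0, y=2)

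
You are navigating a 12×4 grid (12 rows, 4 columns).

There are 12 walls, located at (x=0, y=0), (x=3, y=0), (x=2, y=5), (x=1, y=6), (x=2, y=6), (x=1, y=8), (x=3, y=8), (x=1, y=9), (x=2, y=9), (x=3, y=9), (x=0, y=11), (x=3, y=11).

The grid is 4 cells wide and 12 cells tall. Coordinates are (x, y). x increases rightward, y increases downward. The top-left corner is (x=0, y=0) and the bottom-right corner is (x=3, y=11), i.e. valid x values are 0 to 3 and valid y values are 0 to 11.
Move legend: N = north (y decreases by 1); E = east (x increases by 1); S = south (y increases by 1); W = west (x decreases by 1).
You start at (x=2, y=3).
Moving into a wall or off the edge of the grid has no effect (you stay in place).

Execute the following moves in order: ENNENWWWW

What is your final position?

Start: (x=2, y=3)
  E (east): (x=2, y=3) -> (x=3, y=3)
  N (north): (x=3, y=3) -> (x=3, y=2)
  N (north): (x=3, y=2) -> (x=3, y=1)
  E (east): blocked, stay at (x=3, y=1)
  N (north): blocked, stay at (x=3, y=1)
  W (west): (x=3, y=1) -> (x=2, y=1)
  W (west): (x=2, y=1) -> (x=1, y=1)
  W (west): (x=1, y=1) -> (x=0, y=1)
  W (west): blocked, stay at (x=0, y=1)
Final: (x=0, y=1)

Answer: Final position: (x=0, y=1)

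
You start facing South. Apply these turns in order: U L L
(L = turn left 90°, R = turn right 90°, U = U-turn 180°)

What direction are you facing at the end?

Answer: Final heading: South

Derivation:
Start: South
  U (U-turn (180°)) -> North
  L (left (90° counter-clockwise)) -> West
  L (left (90° counter-clockwise)) -> South
Final: South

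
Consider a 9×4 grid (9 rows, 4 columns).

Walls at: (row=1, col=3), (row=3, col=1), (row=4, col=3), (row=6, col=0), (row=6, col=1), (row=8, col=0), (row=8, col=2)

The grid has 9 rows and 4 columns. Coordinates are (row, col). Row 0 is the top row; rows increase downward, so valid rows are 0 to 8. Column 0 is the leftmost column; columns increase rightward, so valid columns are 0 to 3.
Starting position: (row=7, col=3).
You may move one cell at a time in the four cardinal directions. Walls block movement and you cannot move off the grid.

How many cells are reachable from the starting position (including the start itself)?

BFS flood-fill from (row=7, col=3):
  Distance 0: (row=7, col=3)
  Distance 1: (row=6, col=3), (row=7, col=2), (row=8, col=3)
  Distance 2: (row=5, col=3), (row=6, col=2), (row=7, col=1)
  Distance 3: (row=5, col=2), (row=7, col=0), (row=8, col=1)
  Distance 4: (row=4, col=2), (row=5, col=1)
  Distance 5: (row=3, col=2), (row=4, col=1), (row=5, col=0)
  Distance 6: (row=2, col=2), (row=3, col=3), (row=4, col=0)
  Distance 7: (row=1, col=2), (row=2, col=1), (row=2, col=3), (row=3, col=0)
  Distance 8: (row=0, col=2), (row=1, col=1), (row=2, col=0)
  Distance 9: (row=0, col=1), (row=0, col=3), (row=1, col=0)
  Distance 10: (row=0, col=0)
Total reachable: 29 (grid has 29 open cells total)

Answer: Reachable cells: 29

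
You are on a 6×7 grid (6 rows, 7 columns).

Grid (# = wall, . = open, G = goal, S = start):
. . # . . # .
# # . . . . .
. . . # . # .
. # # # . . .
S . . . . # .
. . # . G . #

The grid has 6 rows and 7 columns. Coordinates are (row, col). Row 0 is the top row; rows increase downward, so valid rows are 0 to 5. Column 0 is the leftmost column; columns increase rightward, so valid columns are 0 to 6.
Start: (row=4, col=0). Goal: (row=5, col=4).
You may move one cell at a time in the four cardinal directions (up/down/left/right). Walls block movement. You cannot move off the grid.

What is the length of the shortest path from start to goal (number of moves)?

BFS from (row=4, col=0) until reaching (row=5, col=4):
  Distance 0: (row=4, col=0)
  Distance 1: (row=3, col=0), (row=4, col=1), (row=5, col=0)
  Distance 2: (row=2, col=0), (row=4, col=2), (row=5, col=1)
  Distance 3: (row=2, col=1), (row=4, col=3)
  Distance 4: (row=2, col=2), (row=4, col=4), (row=5, col=3)
  Distance 5: (row=1, col=2), (row=3, col=4), (row=5, col=4)  <- goal reached here
One shortest path (5 moves): (row=4, col=0) -> (row=4, col=1) -> (row=4, col=2) -> (row=4, col=3) -> (row=4, col=4) -> (row=5, col=4)

Answer: Shortest path length: 5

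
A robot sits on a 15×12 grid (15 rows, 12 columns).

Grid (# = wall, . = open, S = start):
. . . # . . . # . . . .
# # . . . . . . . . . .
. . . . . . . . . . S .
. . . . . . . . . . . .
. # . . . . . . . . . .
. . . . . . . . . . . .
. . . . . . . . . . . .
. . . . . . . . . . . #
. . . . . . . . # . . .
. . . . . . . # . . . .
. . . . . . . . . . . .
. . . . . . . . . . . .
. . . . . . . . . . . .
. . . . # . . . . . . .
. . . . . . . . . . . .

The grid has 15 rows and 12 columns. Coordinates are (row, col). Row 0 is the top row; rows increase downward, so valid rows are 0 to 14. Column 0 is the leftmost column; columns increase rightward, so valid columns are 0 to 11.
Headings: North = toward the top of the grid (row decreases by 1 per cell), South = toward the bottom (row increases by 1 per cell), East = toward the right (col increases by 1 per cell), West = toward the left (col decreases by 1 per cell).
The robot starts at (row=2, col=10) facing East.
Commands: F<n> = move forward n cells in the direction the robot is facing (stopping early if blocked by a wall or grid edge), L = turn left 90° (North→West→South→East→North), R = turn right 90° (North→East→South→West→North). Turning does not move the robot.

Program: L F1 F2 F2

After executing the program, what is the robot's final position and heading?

Start: (row=2, col=10), facing East
  L: turn left, now facing North
  F1: move forward 1, now at (row=1, col=10)
  F2: move forward 1/2 (blocked), now at (row=0, col=10)
  F2: move forward 0/2 (blocked), now at (row=0, col=10)
Final: (row=0, col=10), facing North

Answer: Final position: (row=0, col=10), facing North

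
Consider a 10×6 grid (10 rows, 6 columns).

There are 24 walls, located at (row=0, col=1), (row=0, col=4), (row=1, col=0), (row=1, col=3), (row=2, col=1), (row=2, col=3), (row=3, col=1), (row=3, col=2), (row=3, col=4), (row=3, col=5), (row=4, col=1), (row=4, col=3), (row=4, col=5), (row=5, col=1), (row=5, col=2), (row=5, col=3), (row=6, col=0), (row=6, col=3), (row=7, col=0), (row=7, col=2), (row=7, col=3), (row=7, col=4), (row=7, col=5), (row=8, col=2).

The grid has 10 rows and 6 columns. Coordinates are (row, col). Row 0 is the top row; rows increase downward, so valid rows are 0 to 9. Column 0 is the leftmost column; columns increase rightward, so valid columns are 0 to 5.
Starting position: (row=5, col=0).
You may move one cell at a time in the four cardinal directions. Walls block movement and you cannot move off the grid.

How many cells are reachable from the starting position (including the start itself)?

Answer: Reachable cells: 4

Derivation:
BFS flood-fill from (row=5, col=0):
  Distance 0: (row=5, col=0)
  Distance 1: (row=4, col=0)
  Distance 2: (row=3, col=0)
  Distance 3: (row=2, col=0)
Total reachable: 4 (grid has 36 open cells total)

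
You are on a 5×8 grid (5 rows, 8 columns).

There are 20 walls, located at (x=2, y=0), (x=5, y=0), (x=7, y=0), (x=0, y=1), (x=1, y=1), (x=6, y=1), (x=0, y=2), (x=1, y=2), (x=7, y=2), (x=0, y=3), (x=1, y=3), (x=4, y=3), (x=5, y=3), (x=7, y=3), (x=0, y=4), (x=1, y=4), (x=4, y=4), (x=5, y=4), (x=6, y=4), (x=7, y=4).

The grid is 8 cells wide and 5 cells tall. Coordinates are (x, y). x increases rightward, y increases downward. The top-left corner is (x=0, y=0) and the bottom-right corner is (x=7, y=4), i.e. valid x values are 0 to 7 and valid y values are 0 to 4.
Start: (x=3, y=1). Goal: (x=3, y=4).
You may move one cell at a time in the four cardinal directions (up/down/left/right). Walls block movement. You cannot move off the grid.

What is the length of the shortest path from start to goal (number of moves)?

BFS from (x=3, y=1) until reaching (x=3, y=4):
  Distance 0: (x=3, y=1)
  Distance 1: (x=3, y=0), (x=2, y=1), (x=4, y=1), (x=3, y=2)
  Distance 2: (x=4, y=0), (x=5, y=1), (x=2, y=2), (x=4, y=2), (x=3, y=3)
  Distance 3: (x=5, y=2), (x=2, y=3), (x=3, y=4)  <- goal reached here
One shortest path (3 moves): (x=3, y=1) -> (x=3, y=2) -> (x=3, y=3) -> (x=3, y=4)

Answer: Shortest path length: 3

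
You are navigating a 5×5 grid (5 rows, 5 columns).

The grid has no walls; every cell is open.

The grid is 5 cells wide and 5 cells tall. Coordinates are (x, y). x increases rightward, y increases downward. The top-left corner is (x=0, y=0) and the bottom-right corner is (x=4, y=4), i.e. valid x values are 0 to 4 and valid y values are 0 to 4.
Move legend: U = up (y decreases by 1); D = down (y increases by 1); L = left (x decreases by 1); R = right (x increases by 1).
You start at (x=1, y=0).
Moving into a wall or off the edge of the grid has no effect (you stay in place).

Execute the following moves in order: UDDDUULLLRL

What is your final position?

Start: (x=1, y=0)
  U (up): blocked, stay at (x=1, y=0)
  D (down): (x=1, y=0) -> (x=1, y=1)
  D (down): (x=1, y=1) -> (x=1, y=2)
  D (down): (x=1, y=2) -> (x=1, y=3)
  U (up): (x=1, y=3) -> (x=1, y=2)
  U (up): (x=1, y=2) -> (x=1, y=1)
  L (left): (x=1, y=1) -> (x=0, y=1)
  L (left): blocked, stay at (x=0, y=1)
  L (left): blocked, stay at (x=0, y=1)
  R (right): (x=0, y=1) -> (x=1, y=1)
  L (left): (x=1, y=1) -> (x=0, y=1)
Final: (x=0, y=1)

Answer: Final position: (x=0, y=1)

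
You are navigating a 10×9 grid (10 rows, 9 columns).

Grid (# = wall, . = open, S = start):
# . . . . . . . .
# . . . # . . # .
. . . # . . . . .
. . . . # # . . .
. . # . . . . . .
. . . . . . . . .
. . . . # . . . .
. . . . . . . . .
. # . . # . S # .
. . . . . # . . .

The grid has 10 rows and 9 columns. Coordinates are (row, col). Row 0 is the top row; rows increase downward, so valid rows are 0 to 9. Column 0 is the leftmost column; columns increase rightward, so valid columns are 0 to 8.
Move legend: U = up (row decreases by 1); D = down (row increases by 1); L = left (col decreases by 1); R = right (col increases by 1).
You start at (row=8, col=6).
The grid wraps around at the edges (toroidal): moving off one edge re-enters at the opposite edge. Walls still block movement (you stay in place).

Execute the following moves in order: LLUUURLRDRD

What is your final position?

Answer: Final position: (row=7, col=7)

Derivation:
Start: (row=8, col=6)
  L (left): (row=8, col=6) -> (row=8, col=5)
  L (left): blocked, stay at (row=8, col=5)
  U (up): (row=8, col=5) -> (row=7, col=5)
  U (up): (row=7, col=5) -> (row=6, col=5)
  U (up): (row=6, col=5) -> (row=5, col=5)
  R (right): (row=5, col=5) -> (row=5, col=6)
  L (left): (row=5, col=6) -> (row=5, col=5)
  R (right): (row=5, col=5) -> (row=5, col=6)
  D (down): (row=5, col=6) -> (row=6, col=6)
  R (right): (row=6, col=6) -> (row=6, col=7)
  D (down): (row=6, col=7) -> (row=7, col=7)
Final: (row=7, col=7)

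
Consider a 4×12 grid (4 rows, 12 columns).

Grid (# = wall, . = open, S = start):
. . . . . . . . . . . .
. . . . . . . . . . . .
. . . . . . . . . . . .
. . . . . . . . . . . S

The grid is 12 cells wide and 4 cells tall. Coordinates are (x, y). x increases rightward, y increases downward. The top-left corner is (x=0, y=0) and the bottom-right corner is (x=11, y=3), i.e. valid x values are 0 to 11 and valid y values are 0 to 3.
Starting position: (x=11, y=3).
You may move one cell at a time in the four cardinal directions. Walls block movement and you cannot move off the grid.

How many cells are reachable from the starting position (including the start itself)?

Answer: Reachable cells: 48

Derivation:
BFS flood-fill from (x=11, y=3):
  Distance 0: (x=11, y=3)
  Distance 1: (x=11, y=2), (x=10, y=3)
  Distance 2: (x=11, y=1), (x=10, y=2), (x=9, y=3)
  Distance 3: (x=11, y=0), (x=10, y=1), (x=9, y=2), (x=8, y=3)
  Distance 4: (x=10, y=0), (x=9, y=1), (x=8, y=2), (x=7, y=3)
  Distance 5: (x=9, y=0), (x=8, y=1), (x=7, y=2), (x=6, y=3)
  Distance 6: (x=8, y=0), (x=7, y=1), (x=6, y=2), (x=5, y=3)
  Distance 7: (x=7, y=0), (x=6, y=1), (x=5, y=2), (x=4, y=3)
  Distance 8: (x=6, y=0), (x=5, y=1), (x=4, y=2), (x=3, y=3)
  Distance 9: (x=5, y=0), (x=4, y=1), (x=3, y=2), (x=2, y=3)
  Distance 10: (x=4, y=0), (x=3, y=1), (x=2, y=2), (x=1, y=3)
  Distance 11: (x=3, y=0), (x=2, y=1), (x=1, y=2), (x=0, y=3)
  Distance 12: (x=2, y=0), (x=1, y=1), (x=0, y=2)
  Distance 13: (x=1, y=0), (x=0, y=1)
  Distance 14: (x=0, y=0)
Total reachable: 48 (grid has 48 open cells total)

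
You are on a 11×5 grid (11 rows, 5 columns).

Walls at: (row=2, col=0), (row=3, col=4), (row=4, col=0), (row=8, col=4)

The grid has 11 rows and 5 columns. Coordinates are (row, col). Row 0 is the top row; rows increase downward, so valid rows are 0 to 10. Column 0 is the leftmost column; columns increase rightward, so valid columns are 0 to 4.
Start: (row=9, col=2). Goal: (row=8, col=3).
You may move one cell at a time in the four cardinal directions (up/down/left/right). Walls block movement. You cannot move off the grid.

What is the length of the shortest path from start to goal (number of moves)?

Answer: Shortest path length: 2

Derivation:
BFS from (row=9, col=2) until reaching (row=8, col=3):
  Distance 0: (row=9, col=2)
  Distance 1: (row=8, col=2), (row=9, col=1), (row=9, col=3), (row=10, col=2)
  Distance 2: (row=7, col=2), (row=8, col=1), (row=8, col=3), (row=9, col=0), (row=9, col=4), (row=10, col=1), (row=10, col=3)  <- goal reached here
One shortest path (2 moves): (row=9, col=2) -> (row=9, col=3) -> (row=8, col=3)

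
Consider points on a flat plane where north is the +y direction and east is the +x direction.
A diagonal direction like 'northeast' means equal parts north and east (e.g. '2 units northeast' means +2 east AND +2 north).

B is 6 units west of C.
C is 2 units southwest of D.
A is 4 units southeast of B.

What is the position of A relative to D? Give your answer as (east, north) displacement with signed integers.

Place D at the origin (east=0, north=0).
  C is 2 units southwest of D: delta (east=-2, north=-2); C at (east=-2, north=-2).
  B is 6 units west of C: delta (east=-6, north=+0); B at (east=-8, north=-2).
  A is 4 units southeast of B: delta (east=+4, north=-4); A at (east=-4, north=-6).
Therefore A relative to D: (east=-4, north=-6).

Answer: A is at (east=-4, north=-6) relative to D.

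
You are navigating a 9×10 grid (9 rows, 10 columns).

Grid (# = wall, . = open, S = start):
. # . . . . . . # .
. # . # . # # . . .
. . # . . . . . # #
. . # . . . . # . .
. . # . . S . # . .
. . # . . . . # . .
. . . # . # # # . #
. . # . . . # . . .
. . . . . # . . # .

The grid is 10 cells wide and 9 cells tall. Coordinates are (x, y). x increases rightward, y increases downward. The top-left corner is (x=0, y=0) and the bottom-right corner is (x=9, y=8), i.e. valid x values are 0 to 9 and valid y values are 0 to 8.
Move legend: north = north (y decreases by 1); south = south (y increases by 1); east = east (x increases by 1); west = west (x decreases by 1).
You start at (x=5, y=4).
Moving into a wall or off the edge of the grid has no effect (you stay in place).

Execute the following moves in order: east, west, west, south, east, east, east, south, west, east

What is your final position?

Answer: Final position: (x=6, y=5)

Derivation:
Start: (x=5, y=4)
  east (east): (x=5, y=4) -> (x=6, y=4)
  west (west): (x=6, y=4) -> (x=5, y=4)
  west (west): (x=5, y=4) -> (x=4, y=4)
  south (south): (x=4, y=4) -> (x=4, y=5)
  east (east): (x=4, y=5) -> (x=5, y=5)
  east (east): (x=5, y=5) -> (x=6, y=5)
  east (east): blocked, stay at (x=6, y=5)
  south (south): blocked, stay at (x=6, y=5)
  west (west): (x=6, y=5) -> (x=5, y=5)
  east (east): (x=5, y=5) -> (x=6, y=5)
Final: (x=6, y=5)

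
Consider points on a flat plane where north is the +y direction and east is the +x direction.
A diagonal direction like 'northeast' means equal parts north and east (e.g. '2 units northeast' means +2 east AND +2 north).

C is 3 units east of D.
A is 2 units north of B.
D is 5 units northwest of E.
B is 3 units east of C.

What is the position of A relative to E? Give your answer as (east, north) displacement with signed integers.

Place E at the origin (east=0, north=0).
  D is 5 units northwest of E: delta (east=-5, north=+5); D at (east=-5, north=5).
  C is 3 units east of D: delta (east=+3, north=+0); C at (east=-2, north=5).
  B is 3 units east of C: delta (east=+3, north=+0); B at (east=1, north=5).
  A is 2 units north of B: delta (east=+0, north=+2); A at (east=1, north=7).
Therefore A relative to E: (east=1, north=7).

Answer: A is at (east=1, north=7) relative to E.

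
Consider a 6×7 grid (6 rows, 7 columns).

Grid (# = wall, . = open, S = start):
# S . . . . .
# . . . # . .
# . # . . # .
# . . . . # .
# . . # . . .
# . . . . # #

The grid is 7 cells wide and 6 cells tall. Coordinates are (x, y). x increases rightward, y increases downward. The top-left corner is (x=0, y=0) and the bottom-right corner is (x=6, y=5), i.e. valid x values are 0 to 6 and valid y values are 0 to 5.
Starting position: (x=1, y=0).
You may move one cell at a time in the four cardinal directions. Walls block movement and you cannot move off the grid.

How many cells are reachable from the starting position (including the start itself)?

BFS flood-fill from (x=1, y=0):
  Distance 0: (x=1, y=0)
  Distance 1: (x=2, y=0), (x=1, y=1)
  Distance 2: (x=3, y=0), (x=2, y=1), (x=1, y=2)
  Distance 3: (x=4, y=0), (x=3, y=1), (x=1, y=3)
  Distance 4: (x=5, y=0), (x=3, y=2), (x=2, y=3), (x=1, y=4)
  Distance 5: (x=6, y=0), (x=5, y=1), (x=4, y=2), (x=3, y=3), (x=2, y=4), (x=1, y=5)
  Distance 6: (x=6, y=1), (x=4, y=3), (x=2, y=5)
  Distance 7: (x=6, y=2), (x=4, y=4), (x=3, y=5)
  Distance 8: (x=6, y=3), (x=5, y=4), (x=4, y=5)
  Distance 9: (x=6, y=4)
Total reachable: 29 (grid has 29 open cells total)

Answer: Reachable cells: 29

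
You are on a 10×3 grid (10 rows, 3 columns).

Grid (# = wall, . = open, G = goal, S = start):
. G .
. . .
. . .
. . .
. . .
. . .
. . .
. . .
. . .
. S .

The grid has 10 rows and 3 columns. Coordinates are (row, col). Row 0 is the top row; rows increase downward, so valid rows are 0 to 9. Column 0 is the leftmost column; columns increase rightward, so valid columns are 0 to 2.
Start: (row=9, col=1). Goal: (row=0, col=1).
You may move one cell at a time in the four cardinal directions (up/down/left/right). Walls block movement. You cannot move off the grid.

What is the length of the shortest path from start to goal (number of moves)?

Answer: Shortest path length: 9

Derivation:
BFS from (row=9, col=1) until reaching (row=0, col=1):
  Distance 0: (row=9, col=1)
  Distance 1: (row=8, col=1), (row=9, col=0), (row=9, col=2)
  Distance 2: (row=7, col=1), (row=8, col=0), (row=8, col=2)
  Distance 3: (row=6, col=1), (row=7, col=0), (row=7, col=2)
  Distance 4: (row=5, col=1), (row=6, col=0), (row=6, col=2)
  Distance 5: (row=4, col=1), (row=5, col=0), (row=5, col=2)
  Distance 6: (row=3, col=1), (row=4, col=0), (row=4, col=2)
  Distance 7: (row=2, col=1), (row=3, col=0), (row=3, col=2)
  Distance 8: (row=1, col=1), (row=2, col=0), (row=2, col=2)
  Distance 9: (row=0, col=1), (row=1, col=0), (row=1, col=2)  <- goal reached here
One shortest path (9 moves): (row=9, col=1) -> (row=8, col=1) -> (row=7, col=1) -> (row=6, col=1) -> (row=5, col=1) -> (row=4, col=1) -> (row=3, col=1) -> (row=2, col=1) -> (row=1, col=1) -> (row=0, col=1)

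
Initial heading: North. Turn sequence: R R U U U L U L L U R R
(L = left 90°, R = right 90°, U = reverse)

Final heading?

Answer: Final heading: West

Derivation:
Start: North
  R (right (90° clockwise)) -> East
  R (right (90° clockwise)) -> South
  U (U-turn (180°)) -> North
  U (U-turn (180°)) -> South
  U (U-turn (180°)) -> North
  L (left (90° counter-clockwise)) -> West
  U (U-turn (180°)) -> East
  L (left (90° counter-clockwise)) -> North
  L (left (90° counter-clockwise)) -> West
  U (U-turn (180°)) -> East
  R (right (90° clockwise)) -> South
  R (right (90° clockwise)) -> West
Final: West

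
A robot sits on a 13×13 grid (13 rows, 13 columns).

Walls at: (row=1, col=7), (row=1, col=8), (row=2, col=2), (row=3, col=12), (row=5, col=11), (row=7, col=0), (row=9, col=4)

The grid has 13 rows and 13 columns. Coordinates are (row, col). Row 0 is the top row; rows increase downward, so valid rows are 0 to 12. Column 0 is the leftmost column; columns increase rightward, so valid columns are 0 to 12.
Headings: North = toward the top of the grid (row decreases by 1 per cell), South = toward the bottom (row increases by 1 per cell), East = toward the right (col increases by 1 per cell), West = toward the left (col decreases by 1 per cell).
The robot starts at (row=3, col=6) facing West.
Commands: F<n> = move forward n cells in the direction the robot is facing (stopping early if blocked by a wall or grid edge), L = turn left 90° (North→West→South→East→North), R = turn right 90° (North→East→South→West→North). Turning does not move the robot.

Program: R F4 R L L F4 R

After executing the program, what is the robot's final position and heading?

Start: (row=3, col=6), facing West
  R: turn right, now facing North
  F4: move forward 3/4 (blocked), now at (row=0, col=6)
  R: turn right, now facing East
  L: turn left, now facing North
  L: turn left, now facing West
  F4: move forward 4, now at (row=0, col=2)
  R: turn right, now facing North
Final: (row=0, col=2), facing North

Answer: Final position: (row=0, col=2), facing North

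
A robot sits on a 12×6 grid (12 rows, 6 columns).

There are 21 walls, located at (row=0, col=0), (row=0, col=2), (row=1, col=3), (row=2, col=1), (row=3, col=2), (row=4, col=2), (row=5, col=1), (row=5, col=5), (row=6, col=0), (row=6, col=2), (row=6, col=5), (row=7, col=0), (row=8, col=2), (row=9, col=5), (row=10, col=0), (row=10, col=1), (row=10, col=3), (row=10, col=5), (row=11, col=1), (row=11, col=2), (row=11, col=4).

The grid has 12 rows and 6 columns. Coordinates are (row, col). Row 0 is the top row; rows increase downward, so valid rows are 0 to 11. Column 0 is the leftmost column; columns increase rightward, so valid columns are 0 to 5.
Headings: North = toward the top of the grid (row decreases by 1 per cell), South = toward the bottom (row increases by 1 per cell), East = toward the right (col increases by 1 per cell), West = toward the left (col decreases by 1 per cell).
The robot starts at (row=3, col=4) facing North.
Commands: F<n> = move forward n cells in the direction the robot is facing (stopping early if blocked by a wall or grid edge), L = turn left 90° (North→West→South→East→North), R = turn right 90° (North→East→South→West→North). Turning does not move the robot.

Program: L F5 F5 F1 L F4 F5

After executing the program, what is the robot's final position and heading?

Start: (row=3, col=4), facing North
  L: turn left, now facing West
  F5: move forward 1/5 (blocked), now at (row=3, col=3)
  F5: move forward 0/5 (blocked), now at (row=3, col=3)
  F1: move forward 0/1 (blocked), now at (row=3, col=3)
  L: turn left, now facing South
  F4: move forward 4, now at (row=7, col=3)
  F5: move forward 2/5 (blocked), now at (row=9, col=3)
Final: (row=9, col=3), facing South

Answer: Final position: (row=9, col=3), facing South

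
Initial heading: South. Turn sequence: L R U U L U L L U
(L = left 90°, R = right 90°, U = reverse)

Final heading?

Answer: Final heading: West

Derivation:
Start: South
  L (left (90° counter-clockwise)) -> East
  R (right (90° clockwise)) -> South
  U (U-turn (180°)) -> North
  U (U-turn (180°)) -> South
  L (left (90° counter-clockwise)) -> East
  U (U-turn (180°)) -> West
  L (left (90° counter-clockwise)) -> South
  L (left (90° counter-clockwise)) -> East
  U (U-turn (180°)) -> West
Final: West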